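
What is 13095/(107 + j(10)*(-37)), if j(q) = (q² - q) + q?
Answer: -13095/3593 ≈ -3.6446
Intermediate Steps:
j(q) = q²
13095/(107 + j(10)*(-37)) = 13095/(107 + 10²*(-37)) = 13095/(107 + 100*(-37)) = 13095/(107 - 3700) = 13095/(-3593) = 13095*(-1/3593) = -13095/3593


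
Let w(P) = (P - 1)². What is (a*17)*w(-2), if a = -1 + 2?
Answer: 153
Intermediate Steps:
a = 1
w(P) = (-1 + P)²
(a*17)*w(-2) = (1*17)*(-1 - 2)² = 17*(-3)² = 17*9 = 153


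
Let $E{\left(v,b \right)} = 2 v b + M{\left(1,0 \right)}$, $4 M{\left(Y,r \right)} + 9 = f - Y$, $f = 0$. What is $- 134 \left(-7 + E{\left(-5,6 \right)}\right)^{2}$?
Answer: $- \frac{1294507}{2} \approx -6.4725 \cdot 10^{5}$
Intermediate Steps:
$M{\left(Y,r \right)} = - \frac{9}{4} - \frac{Y}{4}$ ($M{\left(Y,r \right)} = - \frac{9}{4} + \frac{0 - Y}{4} = - \frac{9}{4} + \frac{\left(-1\right) Y}{4} = - \frac{9}{4} - \frac{Y}{4}$)
$E{\left(v,b \right)} = - \frac{5}{2} + 2 b v$ ($E{\left(v,b \right)} = 2 v b - \frac{5}{2} = 2 b v - \frac{5}{2} = - \frac{5}{2} + 2 b v$)
$- 134 \left(-7 + E{\left(-5,6 \right)}\right)^{2} = - 134 \left(-7 + \left(- \frac{5}{2} + 2 \cdot 6 \left(-5\right)\right)\right)^{2} = - 134 \left(-7 - \frac{125}{2}\right)^{2} = - 134 \left(- \frac{139}{2}\right)^{2} = \left(-134\right) \frac{19321}{4} = - \frac{1294507}{2}$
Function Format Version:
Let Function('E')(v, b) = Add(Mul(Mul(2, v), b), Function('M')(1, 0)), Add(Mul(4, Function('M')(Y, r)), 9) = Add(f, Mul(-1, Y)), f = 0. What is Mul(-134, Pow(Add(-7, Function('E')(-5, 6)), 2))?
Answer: Rational(-1294507, 2) ≈ -6.4725e+5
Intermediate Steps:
Function('M')(Y, r) = Add(Rational(-9, 4), Mul(Rational(-1, 4), Y)) (Function('M')(Y, r) = Add(Rational(-9, 4), Mul(Rational(1, 4), Add(0, Mul(-1, Y)))) = Add(Rational(-9, 4), Mul(Rational(1, 4), Mul(-1, Y))) = Add(Rational(-9, 4), Mul(Rational(-1, 4), Y)))
Function('E')(v, b) = Add(Rational(-5, 2), Mul(2, b, v)) (Function('E')(v, b) = Add(Mul(Mul(2, v), b), Add(Rational(-9, 4), Mul(Rational(-1, 4), 1))) = Add(Mul(2, b, v), Add(Rational(-9, 4), Rational(-1, 4))) = Add(Mul(2, b, v), Rational(-5, 2)) = Add(Rational(-5, 2), Mul(2, b, v)))
Mul(-134, Pow(Add(-7, Function('E')(-5, 6)), 2)) = Mul(-134, Pow(Add(-7, Add(Rational(-5, 2), Mul(2, 6, -5))), 2)) = Mul(-134, Pow(Add(-7, Add(Rational(-5, 2), -60)), 2)) = Mul(-134, Pow(Add(-7, Rational(-125, 2)), 2)) = Mul(-134, Pow(Rational(-139, 2), 2)) = Mul(-134, Rational(19321, 4)) = Rational(-1294507, 2)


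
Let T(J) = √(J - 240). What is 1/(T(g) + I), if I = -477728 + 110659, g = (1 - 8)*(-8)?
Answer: -367069/134739650945 - 2*I*√46/134739650945 ≈ -2.7243e-6 - 1.0067e-10*I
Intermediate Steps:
g = 56 (g = -7*(-8) = 56)
I = -367069
T(J) = √(-240 + J)
1/(T(g) + I) = 1/(√(-240 + 56) - 367069) = 1/(√(-184) - 367069) = 1/(2*I*√46 - 367069) = 1/(-367069 + 2*I*√46)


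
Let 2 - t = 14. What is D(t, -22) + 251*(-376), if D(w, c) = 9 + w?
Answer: -94379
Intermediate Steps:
t = -12 (t = 2 - 1*14 = 2 - 14 = -12)
D(t, -22) + 251*(-376) = (9 - 12) + 251*(-376) = -3 - 94376 = -94379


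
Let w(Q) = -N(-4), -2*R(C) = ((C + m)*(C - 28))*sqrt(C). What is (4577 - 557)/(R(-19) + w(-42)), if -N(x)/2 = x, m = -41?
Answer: -8040/9443491 + 1417050*I*sqrt(19)/9443491 ≈ -0.00085138 + 0.65408*I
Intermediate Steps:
N(x) = -2*x
R(C) = -sqrt(C)*(-41 + C)*(-28 + C)/2 (R(C) = -(C - 41)*(C - 28)*sqrt(C)/2 = -(-41 + C)*(-28 + C)*sqrt(C)/2 = -sqrt(C)*(-41 + C)*(-28 + C)/2)
w(Q) = -8 (w(Q) = -(-2)*(-4) = -1*8 = -8)
(4577 - 557)/(R(-19) + w(-42)) = (4577 - 557)/(sqrt(-19)*(-1148 - 1*(-19)**2 + 69*(-19))/2 - 8) = 4020/((I*sqrt(19))*(-1148 - 1*361 - 1311)/2 - 8) = 4020/((I*sqrt(19))*(-1148 - 361 - 1311)/2 - 8) = 4020/((1/2)*(I*sqrt(19))*(-2820) - 8) = 4020/(-1410*I*sqrt(19) - 8) = 4020/(-8 - 1410*I*sqrt(19))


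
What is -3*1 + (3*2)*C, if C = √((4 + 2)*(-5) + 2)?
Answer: -3 + 12*I*√7 ≈ -3.0 + 31.749*I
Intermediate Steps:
C = 2*I*√7 (C = √(6*(-5) + 2) = √(-30 + 2) = √(-28) = 2*I*√7 ≈ 5.2915*I)
-3*1 + (3*2)*C = -3*1 + (3*2)*(2*I*√7) = -3 + 6*(2*I*√7) = -3 + 12*I*√7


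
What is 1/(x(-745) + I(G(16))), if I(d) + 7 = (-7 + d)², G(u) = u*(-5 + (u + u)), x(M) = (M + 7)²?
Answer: 1/725262 ≈ 1.3788e-6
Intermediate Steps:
x(M) = (7 + M)²
G(u) = u*(-5 + 2*u)
I(d) = -7 + (-7 + d)²
1/(x(-745) + I(G(16))) = 1/((7 - 745)² + (-7 + (-7 + 16*(-5 + 2*16))²)) = 1/((-738)² + (-7 + (-7 + 16*(-5 + 32))²)) = 1/(544644 + (-7 + (-7 + 16*27)²)) = 1/(544644 + (-7 + (-7 + 432)²)) = 1/(544644 + (-7 + 425²)) = 1/(544644 + (-7 + 180625)) = 1/(544644 + 180618) = 1/725262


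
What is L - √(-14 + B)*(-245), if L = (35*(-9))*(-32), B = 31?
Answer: 10080 + 245*√17 ≈ 11090.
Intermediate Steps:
L = 10080 (L = -315*(-32) = 10080)
L - √(-14 + B)*(-245) = 10080 - √(-14 + 31)*(-245) = 10080 - √17*(-245) = 10080 - (-245)*√17 = 10080 + 245*√17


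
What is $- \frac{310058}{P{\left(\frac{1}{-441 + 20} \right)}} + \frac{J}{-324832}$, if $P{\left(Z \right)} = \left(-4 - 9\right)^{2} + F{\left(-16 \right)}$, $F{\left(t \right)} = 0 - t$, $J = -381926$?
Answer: $- \frac{50323051973}{30046960} \approx -1674.8$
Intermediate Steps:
$F{\left(t \right)} = - t$
$P{\left(Z \right)} = 185$ ($P{\left(Z \right)} = \left(-4 - 9\right)^{2} - -16 = \left(-13\right)^{2} + 16 = 169 + 16 = 185$)
$- \frac{310058}{P{\left(\frac{1}{-441 + 20} \right)}} + \frac{J}{-324832} = - \frac{310058}{185} - \frac{381926}{-324832} = \left(-310058\right) \frac{1}{185} - - \frac{190963}{162416} = - \frac{310058}{185} + \frac{190963}{162416} = - \frac{50323051973}{30046960}$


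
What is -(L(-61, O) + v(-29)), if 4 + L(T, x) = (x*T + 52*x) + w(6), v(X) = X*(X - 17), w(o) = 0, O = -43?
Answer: -1717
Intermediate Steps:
v(X) = X*(-17 + X)
L(T, x) = -4 + 52*x + T*x (L(T, x) = -4 + ((x*T + 52*x) + 0) = -4 + ((T*x + 52*x) + 0) = -4 + ((52*x + T*x) + 0) = -4 + (52*x + T*x) = -4 + 52*x + T*x)
-(L(-61, O) + v(-29)) = -((-4 + 52*(-43) - 61*(-43)) - 29*(-17 - 29)) = -((-4 - 2236 + 2623) - 29*(-46)) = -(383 + 1334) = -1*1717 = -1717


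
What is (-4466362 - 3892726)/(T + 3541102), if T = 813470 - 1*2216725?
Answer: -8359088/2137847 ≈ -3.9100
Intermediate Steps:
T = -1403255 (T = 813470 - 2216725 = -1403255)
(-4466362 - 3892726)/(T + 3541102) = (-4466362 - 3892726)/(-1403255 + 3541102) = -8359088/2137847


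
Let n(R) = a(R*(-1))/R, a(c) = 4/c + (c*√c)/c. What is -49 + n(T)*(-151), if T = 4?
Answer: -45/4 - 151*I/2 ≈ -11.25 - 75.5*I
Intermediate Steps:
a(c) = √c + 4/c (a(c) = 4/c + c^(3/2)/c = 4/c + √c = √c + 4/c)
n(R) = -(4 + (-R)^(3/2))/R² (n(R) = ((4 + (R*(-1))^(3/2))/((R*(-1))))/R = ((4 + (-R)^(3/2))/((-R)))/R = ((-1/R)*(4 + (-R)^(3/2)))/R = (-(4 + (-R)^(3/2))/R)/R = -(4 + (-R)^(3/2))/R²)
-49 + n(T)*(-151) = -49 + ((-4 - (-1*4)^(3/2))/4²)*(-151) = -49 + ((-4 - (-4)^(3/2))/16)*(-151) = -49 + ((-4 - (-8)*I)/16)*(-151) = -49 + ((-4 + 8*I)/16)*(-151) = -49 + (-¼ + I/2)*(-151) = -49 + (151/4 - 151*I/2) = -45/4 - 151*I/2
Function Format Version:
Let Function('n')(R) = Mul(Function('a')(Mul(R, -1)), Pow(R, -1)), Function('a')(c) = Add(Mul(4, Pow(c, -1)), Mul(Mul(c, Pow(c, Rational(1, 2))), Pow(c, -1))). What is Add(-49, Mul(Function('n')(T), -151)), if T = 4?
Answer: Add(Rational(-45, 4), Mul(Rational(-151, 2), I)) ≈ Add(-11.250, Mul(-75.500, I))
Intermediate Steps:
Function('a')(c) = Add(Pow(c, Rational(1, 2)), Mul(4, Pow(c, -1))) (Function('a')(c) = Add(Mul(4, Pow(c, -1)), Mul(Pow(c, Rational(3, 2)), Pow(c, -1))) = Add(Mul(4, Pow(c, -1)), Pow(c, Rational(1, 2))) = Add(Pow(c, Rational(1, 2)), Mul(4, Pow(c, -1))))
Function('n')(R) = Mul(-1, Pow(R, -2), Add(4, Pow(Mul(-1, R), Rational(3, 2)))) (Function('n')(R) = Mul(Mul(Pow(Mul(R, -1), -1), Add(4, Pow(Mul(R, -1), Rational(3, 2)))), Pow(R, -1)) = Mul(Mul(Pow(Mul(-1, R), -1), Add(4, Pow(Mul(-1, R), Rational(3, 2)))), Pow(R, -1)) = Mul(Mul(Mul(-1, Pow(R, -1)), Add(4, Pow(Mul(-1, R), Rational(3, 2)))), Pow(R, -1)) = Mul(Mul(-1, Pow(R, -1), Add(4, Pow(Mul(-1, R), Rational(3, 2)))), Pow(R, -1)) = Mul(-1, Pow(R, -2), Add(4, Pow(Mul(-1, R), Rational(3, 2)))))
Add(-49, Mul(Function('n')(T), -151)) = Add(-49, Mul(Mul(Pow(4, -2), Add(-4, Mul(-1, Pow(Mul(-1, 4), Rational(3, 2))))), -151)) = Add(-49, Mul(Mul(Rational(1, 16), Add(-4, Mul(-1, Pow(-4, Rational(3, 2))))), -151)) = Add(-49, Mul(Mul(Rational(1, 16), Add(-4, Mul(-1, Mul(-8, I)))), -151)) = Add(-49, Mul(Mul(Rational(1, 16), Add(-4, Mul(8, I))), -151)) = Add(-49, Mul(Add(Rational(-1, 4), Mul(Rational(1, 2), I)), -151)) = Add(-49, Add(Rational(151, 4), Mul(Rational(-151, 2), I))) = Add(Rational(-45, 4), Mul(Rational(-151, 2), I))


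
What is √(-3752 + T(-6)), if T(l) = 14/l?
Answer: I*√33789/3 ≈ 61.273*I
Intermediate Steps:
√(-3752 + T(-6)) = √(-3752 + 14/(-6)) = √(-3752 + 14*(-⅙)) = √(-3752 - 7/3) = √(-11263/3) = I*√33789/3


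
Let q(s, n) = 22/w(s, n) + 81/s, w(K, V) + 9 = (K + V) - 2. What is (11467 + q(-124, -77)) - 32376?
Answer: -137418923/6572 ≈ -20910.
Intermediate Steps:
w(K, V) = -11 + K + V (w(K, V) = -9 + ((K + V) - 2) = -9 + (-2 + K + V) = -11 + K + V)
q(s, n) = 22/(-11 + n + s) + 81/s (q(s, n) = 22/(-11 + s + n) + 81/s = 22/(-11 + n + s) + 81/s)
(11467 + q(-124, -77)) - 32376 = (11467 + (-891 + 81*(-77) + 103*(-124))/((-124)*(-11 - 77 - 124))) - 32376 = (11467 - 1/124*(-891 - 6237 - 12772)/(-212)) - 32376 = (11467 - 1/124*(-1/212)*(-19900)) - 32376 = (11467 - 4975/6572) - 32376 = 75356149/6572 - 32376 = -137418923/6572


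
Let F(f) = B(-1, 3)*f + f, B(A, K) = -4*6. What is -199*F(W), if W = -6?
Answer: -27462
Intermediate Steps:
B(A, K) = -24
F(f) = -23*f (F(f) = -24*f + f = -23*f)
-199*F(W) = -(-4577)*(-6) = -199*138 = -27462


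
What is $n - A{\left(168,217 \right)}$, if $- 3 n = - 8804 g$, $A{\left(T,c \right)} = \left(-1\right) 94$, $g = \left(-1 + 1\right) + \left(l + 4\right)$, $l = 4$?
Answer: $\frac{70714}{3} \approx 23571.0$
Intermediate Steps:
$g = 8$ ($g = \left(-1 + 1\right) + \left(4 + 4\right) = 0 + 8 = 8$)
$A{\left(T,c \right)} = -94$
$n = \frac{70432}{3}$ ($n = - \frac{\left(-8804\right) 8}{3} = \left(- \frac{1}{3}\right) \left(-70432\right) = \frac{70432}{3} \approx 23477.0$)
$n - A{\left(168,217 \right)} = \frac{70432}{3} - -94 = \frac{70432}{3} + 94 = \frac{70714}{3}$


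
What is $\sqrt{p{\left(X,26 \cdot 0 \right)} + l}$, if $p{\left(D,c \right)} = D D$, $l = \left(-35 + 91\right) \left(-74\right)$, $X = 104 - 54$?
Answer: $2 i \sqrt{411} \approx 40.546 i$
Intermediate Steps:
$X = 50$ ($X = 104 - 54 = 50$)
$l = -4144$ ($l = 56 \left(-74\right) = -4144$)
$p{\left(D,c \right)} = D^{2}$
$\sqrt{p{\left(X,26 \cdot 0 \right)} + l} = \sqrt{50^{2} - 4144} = \sqrt{2500 - 4144} = \sqrt{-1644} = 2 i \sqrt{411}$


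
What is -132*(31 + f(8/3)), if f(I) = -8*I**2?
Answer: 10252/3 ≈ 3417.3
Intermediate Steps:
-132*(31 + f(8/3)) = -132*(31 - 8*(8/3)**2) = -132*(31 - 8*64/9) = -132*(31 - 512/9) = -132*(-233/9) = 10252/3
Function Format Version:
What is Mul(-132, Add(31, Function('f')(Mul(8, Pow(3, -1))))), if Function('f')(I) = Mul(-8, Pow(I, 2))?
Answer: Rational(10252, 3) ≈ 3417.3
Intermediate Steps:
Mul(-132, Add(31, Function('f')(Mul(8, Pow(3, -1))))) = Mul(-132, Add(31, Mul(-8, Pow(Mul(8, Pow(3, -1)), 2)))) = Mul(-132, Add(31, Mul(-8, Pow(Mul(8, Rational(1, 3)), 2)))) = Mul(-132, Add(31, Mul(-8, Pow(Rational(8, 3), 2)))) = Mul(-132, Add(31, Mul(-8, Rational(64, 9)))) = Mul(-132, Add(31, Rational(-512, 9))) = Mul(-132, Rational(-233, 9)) = Rational(10252, 3)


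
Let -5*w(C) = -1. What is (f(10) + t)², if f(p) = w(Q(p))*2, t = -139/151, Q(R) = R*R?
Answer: 154449/570025 ≈ 0.27095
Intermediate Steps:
Q(R) = R²
w(C) = ⅕ (w(C) = -⅕*(-1) = ⅕)
t = -139/151 (t = -139*1/151 = -139/151 ≈ -0.92053)
f(p) = ⅖ (f(p) = (⅕)*2 = ⅖)
(f(10) + t)² = (⅖ - 139/151)² = (-393/755)² = 154449/570025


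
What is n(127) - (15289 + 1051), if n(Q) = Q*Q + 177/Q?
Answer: -26620/127 ≈ -209.61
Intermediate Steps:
n(Q) = Q² + 177/Q
n(127) - (15289 + 1051) = (177 + 127³)/127 - (15289 + 1051) = (177 + 2048383)/127 - 1*16340 = (1/127)*2048560 - 16340 = 2048560/127 - 16340 = -26620/127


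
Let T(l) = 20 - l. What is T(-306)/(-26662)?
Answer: -163/13331 ≈ -0.012227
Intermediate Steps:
T(-306)/(-26662) = (20 - 1*(-306))/(-26662) = (20 + 306)*(-1/26662) = 326*(-1/26662) = -163/13331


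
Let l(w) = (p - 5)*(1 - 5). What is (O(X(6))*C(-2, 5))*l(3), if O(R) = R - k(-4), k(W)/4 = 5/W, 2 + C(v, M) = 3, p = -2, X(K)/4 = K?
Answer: 812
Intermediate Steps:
X(K) = 4*K
C(v, M) = 1 (C(v, M) = -2 + 3 = 1)
k(W) = 20/W (k(W) = 4*(5/W) = 20/W)
l(w) = 28 (l(w) = (-2 - 5)*(1 - 5) = -7*(-4) = 28)
O(R) = 5 + R (O(R) = R - 20/(-4) = R - 20*(-1)/4 = R - 1*(-5) = R + 5 = 5 + R)
(O(X(6))*C(-2, 5))*l(3) = ((5 + 4*6)*1)*28 = ((5 + 24)*1)*28 = (29*1)*28 = 29*28 = 812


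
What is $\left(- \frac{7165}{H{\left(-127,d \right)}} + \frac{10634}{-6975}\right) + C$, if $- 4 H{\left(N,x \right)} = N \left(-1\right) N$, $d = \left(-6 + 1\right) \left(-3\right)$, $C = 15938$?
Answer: $\frac{1792649994664}{112499775} \approx 15935.0$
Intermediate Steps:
$d = 15$ ($d = \left(-5\right) \left(-3\right) = 15$)
$H{\left(N,x \right)} = \frac{N^{2}}{4}$ ($H{\left(N,x \right)} = - \frac{N \left(-1\right) N}{4} = - \frac{- N N}{4} = - \frac{\left(-1\right) N^{2}}{4} = \frac{N^{2}}{4}$)
$\left(- \frac{7165}{H{\left(-127,d \right)}} + \frac{10634}{-6975}\right) + C = \left(- \frac{7165}{\frac{1}{4} \left(-127\right)^{2}} + \frac{10634}{-6975}\right) + 15938 = \left(- \frac{7165}{\frac{1}{4} \cdot 16129} + 10634 \left(- \frac{1}{6975}\right)\right) + 15938 = \left(- \frac{7165}{\frac{16129}{4}} - \frac{10634}{6975}\right) + 15938 = \left(\left(-7165\right) \frac{4}{16129} - \frac{10634}{6975}\right) + 15938 = \left(- \frac{28660}{16129} - \frac{10634}{6975}\right) + 15938 = - \frac{371419286}{112499775} + 15938 = \frac{1792649994664}{112499775}$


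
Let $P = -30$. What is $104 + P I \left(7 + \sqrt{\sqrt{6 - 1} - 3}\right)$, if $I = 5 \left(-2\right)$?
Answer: $2204 + 300 \sqrt{-3 + \sqrt{5}} \approx 2204.0 + 262.21 i$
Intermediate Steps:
$I = -10$
$104 + P I \left(7 + \sqrt{\sqrt{6 - 1} - 3}\right) = 104 - 30 \left(- 10 \left(7 + \sqrt{\sqrt{6 - 1} - 3}\right)\right) = 104 - 30 \left(- 10 \left(7 + \sqrt{\sqrt{5} - 3}\right)\right) = 104 - 30 \left(- 10 \left(7 + \sqrt{-3 + \sqrt{5}}\right)\right) = 104 - 30 \left(-70 - 10 \sqrt{-3 + \sqrt{5}}\right) = 104 + \left(2100 + 300 \sqrt{-3 + \sqrt{5}}\right) = 2204 + 300 \sqrt{-3 + \sqrt{5}}$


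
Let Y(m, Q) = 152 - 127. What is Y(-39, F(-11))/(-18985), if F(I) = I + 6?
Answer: -5/3797 ≈ -0.0013168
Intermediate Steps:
F(I) = 6 + I
Y(m, Q) = 25
Y(-39, F(-11))/(-18985) = 25/(-18985) = 25*(-1/18985) = -5/3797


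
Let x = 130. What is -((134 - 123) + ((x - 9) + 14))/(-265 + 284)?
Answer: -146/19 ≈ -7.6842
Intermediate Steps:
-((134 - 123) + ((x - 9) + 14))/(-265 + 284) = -((134 - 123) + ((130 - 9) + 14))/(-265 + 284) = -(11 + (121 + 14))/19 = -(11 + 135)/19 = -146/19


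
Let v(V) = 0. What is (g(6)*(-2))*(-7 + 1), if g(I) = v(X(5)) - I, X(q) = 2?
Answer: -72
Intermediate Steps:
g(I) = -I (g(I) = 0 - I = -I)
(g(6)*(-2))*(-7 + 1) = (-1*6*(-2))*(-7 + 1) = -6*(-2)*(-6) = 12*(-6) = -72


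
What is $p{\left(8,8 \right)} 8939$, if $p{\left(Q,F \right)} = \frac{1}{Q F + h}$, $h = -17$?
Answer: $\frac{8939}{47} \approx 190.19$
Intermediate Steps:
$p{\left(Q,F \right)} = \frac{1}{-17 + F Q}$ ($p{\left(Q,F \right)} = \frac{1}{Q F - 17} = \frac{1}{F Q - 17} = \frac{1}{-17 + F Q}$)
$p{\left(8,8 \right)} 8939 = \frac{1}{-17 + 8 \cdot 8} \cdot 8939 = \frac{1}{-17 + 64} \cdot 8939 = \frac{1}{47} \cdot 8939 = \frac{8939}{47}$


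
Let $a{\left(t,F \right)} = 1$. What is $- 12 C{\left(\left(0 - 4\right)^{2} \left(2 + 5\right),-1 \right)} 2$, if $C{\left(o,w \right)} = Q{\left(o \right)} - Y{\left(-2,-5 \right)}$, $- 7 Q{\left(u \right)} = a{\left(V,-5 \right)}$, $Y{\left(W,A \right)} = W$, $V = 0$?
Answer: $- \frac{312}{7} \approx -44.571$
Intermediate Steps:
$Q{\left(u \right)} = - \frac{1}{7}$ ($Q{\left(u \right)} = \left(- \frac{1}{7}\right) 1 = - \frac{1}{7}$)
$C{\left(o,w \right)} = \frac{13}{7}$ ($C{\left(o,w \right)} = - \frac{1}{7} - -2 = - \frac{1}{7} + 2 = \frac{13}{7}$)
$- 12 C{\left(\left(0 - 4\right)^{2} \left(2 + 5\right),-1 \right)} 2 = \left(-12\right) \frac{13}{7} \cdot 2 = \left(- \frac{156}{7}\right) 2 = - \frac{312}{7}$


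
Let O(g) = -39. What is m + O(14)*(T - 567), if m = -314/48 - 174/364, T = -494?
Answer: 90356405/2184 ≈ 41372.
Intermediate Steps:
m = -15331/2184 (m = -314*1/48 - 174*1/364 = -157/24 - 87/182 = -15331/2184 ≈ -7.0197)
m + O(14)*(T - 567) = -15331/2184 - 39*(-494 - 567) = -15331/2184 - 39*(-1061) = -15331/2184 + 41379 = 90356405/2184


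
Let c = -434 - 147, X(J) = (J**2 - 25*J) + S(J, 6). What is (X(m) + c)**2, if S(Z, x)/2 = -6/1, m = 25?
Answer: 351649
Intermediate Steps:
S(Z, x) = -12 (S(Z, x) = 2*(-6/1) = 2*(-6*1) = 2*(-6) = -12)
X(J) = -12 + J**2 - 25*J (X(J) = (J**2 - 25*J) - 12 = -12 + J**2 - 25*J)
c = -581
(X(m) + c)**2 = ((-12 + 25**2 - 25*25) - 581)**2 = ((-12 + 625 - 625) - 581)**2 = (-12 - 581)**2 = (-593)**2 = 351649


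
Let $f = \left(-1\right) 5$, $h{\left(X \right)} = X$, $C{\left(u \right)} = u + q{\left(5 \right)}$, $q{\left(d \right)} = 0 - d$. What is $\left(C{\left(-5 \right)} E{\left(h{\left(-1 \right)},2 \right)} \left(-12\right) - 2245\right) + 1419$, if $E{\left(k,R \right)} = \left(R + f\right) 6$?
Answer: $-2986$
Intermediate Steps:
$q{\left(d \right)} = - d$
$C{\left(u \right)} = -5 + u$ ($C{\left(u \right)} = u - 5 = -5 + u$)
$f = -5$
$E{\left(k,R \right)} = -30 + 6 R$ ($E{\left(k,R \right)} = \left(R - 5\right) 6 = \left(-5 + R\right) 6 = -30 + 6 R$)
$\left(C{\left(-5 \right)} E{\left(h{\left(-1 \right)},2 \right)} \left(-12\right) - 2245\right) + 1419 = \left(\left(-5 - 5\right) \left(-30 + 6 \cdot 2\right) \left(-12\right) - 2245\right) + 1419 = \left(- 10 \left(-30 + 12\right) \left(-12\right) - 2245\right) + 1419 = \left(\left(-10\right) \left(-18\right) \left(-12\right) - 2245\right) + 1419 = \left(180 \left(-12\right) - 2245\right) + 1419 = \left(-2160 - 2245\right) + 1419 = -4405 + 1419 = -2986$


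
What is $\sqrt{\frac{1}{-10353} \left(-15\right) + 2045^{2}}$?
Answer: $\frac{2 \sqrt{12451353183570}}{3451} \approx 2045.0$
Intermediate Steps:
$\sqrt{\frac{1}{-10353} \left(-15\right) + 2045^{2}} = \sqrt{\left(- \frac{1}{10353}\right) \left(-15\right) + 4182025} = \sqrt{\frac{5}{3451} + 4182025} = \sqrt{\frac{14432168280}{3451}} = \frac{2 \sqrt{12451353183570}}{3451}$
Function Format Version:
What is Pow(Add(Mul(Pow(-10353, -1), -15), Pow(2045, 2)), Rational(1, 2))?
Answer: Mul(Rational(2, 3451), Pow(12451353183570, Rational(1, 2))) ≈ 2045.0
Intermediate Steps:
Pow(Add(Mul(Pow(-10353, -1), -15), Pow(2045, 2)), Rational(1, 2)) = Pow(Add(Mul(Rational(-1, 10353), -15), 4182025), Rational(1, 2)) = Pow(Add(Rational(5, 3451), 4182025), Rational(1, 2)) = Pow(Rational(14432168280, 3451), Rational(1, 2)) = Mul(Rational(2, 3451), Pow(12451353183570, Rational(1, 2)))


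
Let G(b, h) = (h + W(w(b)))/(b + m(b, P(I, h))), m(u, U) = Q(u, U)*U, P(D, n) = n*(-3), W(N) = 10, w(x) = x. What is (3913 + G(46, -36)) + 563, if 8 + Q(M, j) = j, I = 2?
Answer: 24273335/5423 ≈ 4476.0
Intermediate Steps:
Q(M, j) = -8 + j
P(D, n) = -3*n
m(u, U) = U*(-8 + U) (m(u, U) = (-8 + U)*U = U*(-8 + U))
G(b, h) = (10 + h)/(b - 3*h*(-8 - 3*h)) (G(b, h) = (h + 10)/(b + (-3*h)*(-8 - 3*h)) = (10 + h)/(b - 3*h*(-8 - 3*h)))
(3913 + G(46, -36)) + 563 = (3913 + (10 - 36)/(46 + 3*(-36)*(8 + 3*(-36)))) + 563 = (3913 - 26/(46 + 3*(-36)*(8 - 108))) + 563 = (3913 - 26/(46 + 3*(-36)*(-100))) + 563 = (3913 - 26/(46 + 10800)) + 563 = (3913 - 26/10846) + 563 = (3913 + (1/10846)*(-26)) + 563 = (3913 - 13/5423) + 563 = 21220186/5423 + 563 = 24273335/5423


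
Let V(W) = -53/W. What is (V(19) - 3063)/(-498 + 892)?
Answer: -29125/3743 ≈ -7.7812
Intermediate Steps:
V(W) = -53/W
(V(19) - 3063)/(-498 + 892) = (-53/19 - 3063)/(-498 + 892) = (-53*1/19 - 3063)/394 = (-53/19 - 3063)*(1/394) = -58250/19*1/394 = -29125/3743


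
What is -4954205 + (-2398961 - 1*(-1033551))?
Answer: -6319615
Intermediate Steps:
-4954205 + (-2398961 - 1*(-1033551)) = -4954205 + (-2398961 + 1033551) = -4954205 - 1365410 = -6319615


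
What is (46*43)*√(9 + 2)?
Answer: 1978*√11 ≈ 6560.3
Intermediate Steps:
(46*43)*√(9 + 2) = 1978*√11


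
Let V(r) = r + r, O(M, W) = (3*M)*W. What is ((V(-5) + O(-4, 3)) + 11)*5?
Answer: -175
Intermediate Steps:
O(M, W) = 3*M*W
V(r) = 2*r
((V(-5) + O(-4, 3)) + 11)*5 = ((2*(-5) + 3*(-4)*3) + 11)*5 = ((-10 - 36) + 11)*5 = (-46 + 11)*5 = -35*5 = -175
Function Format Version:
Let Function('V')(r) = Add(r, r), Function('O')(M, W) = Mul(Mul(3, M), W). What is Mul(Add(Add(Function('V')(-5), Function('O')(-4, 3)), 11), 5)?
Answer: -175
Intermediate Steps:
Function('O')(M, W) = Mul(3, M, W)
Function('V')(r) = Mul(2, r)
Mul(Add(Add(Function('V')(-5), Function('O')(-4, 3)), 11), 5) = Mul(Add(Add(Mul(2, -5), Mul(3, -4, 3)), 11), 5) = Mul(Add(Add(-10, -36), 11), 5) = Mul(Add(-46, 11), 5) = Mul(-35, 5) = -175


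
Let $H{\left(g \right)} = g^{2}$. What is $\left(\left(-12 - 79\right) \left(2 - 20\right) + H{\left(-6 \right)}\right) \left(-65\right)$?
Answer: $-108810$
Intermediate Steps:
$\left(\left(-12 - 79\right) \left(2 - 20\right) + H{\left(-6 \right)}\right) \left(-65\right) = \left(\left(-12 - 79\right) \left(2 - 20\right) + \left(-6\right)^{2}\right) \left(-65\right) = \left(\left(-91\right) \left(-18\right) + 36\right) \left(-65\right) = \left(1638 + 36\right) \left(-65\right) = 1674 \left(-65\right) = -108810$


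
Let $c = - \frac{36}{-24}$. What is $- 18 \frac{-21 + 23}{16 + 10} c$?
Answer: $- \frac{27}{13} \approx -2.0769$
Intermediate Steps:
$c = \frac{3}{2}$ ($c = \left(-36\right) \left(- \frac{1}{24}\right) = \frac{3}{2} \approx 1.5$)
$- 18 \frac{-21 + 23}{16 + 10} c = - 18 \frac{-21 + 23}{16 + 10} \cdot \frac{3}{2} = - 18 \cdot \frac{2}{26} \cdot \frac{3}{2} = - 18 \cdot 2 \cdot \frac{1}{26} \cdot \frac{3}{2} = \left(-18\right) \frac{1}{13} \cdot \frac{3}{2} = \left(- \frac{18}{13}\right) \frac{3}{2} = - \frac{27}{13}$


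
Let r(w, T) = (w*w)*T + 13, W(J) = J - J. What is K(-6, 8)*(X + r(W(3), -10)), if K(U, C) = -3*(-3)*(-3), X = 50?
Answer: -1701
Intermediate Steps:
W(J) = 0
K(U, C) = -27 (K(U, C) = 9*(-3) = -27)
r(w, T) = 13 + T*w**2 (r(w, T) = w**2*T + 13 = T*w**2 + 13 = 13 + T*w**2)
K(-6, 8)*(X + r(W(3), -10)) = -27*(50 + (13 - 10*0**2)) = -27*(50 + (13 - 10*0)) = -27*(50 + (13 + 0)) = -27*(50 + 13) = -27*63 = -1701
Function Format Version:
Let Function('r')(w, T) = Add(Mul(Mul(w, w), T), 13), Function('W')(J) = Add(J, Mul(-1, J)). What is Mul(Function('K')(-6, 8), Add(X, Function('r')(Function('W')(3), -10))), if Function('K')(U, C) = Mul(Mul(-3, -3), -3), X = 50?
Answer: -1701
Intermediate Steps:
Function('W')(J) = 0
Function('K')(U, C) = -27 (Function('K')(U, C) = Mul(9, -3) = -27)
Function('r')(w, T) = Add(13, Mul(T, Pow(w, 2))) (Function('r')(w, T) = Add(Mul(Pow(w, 2), T), 13) = Add(Mul(T, Pow(w, 2)), 13) = Add(13, Mul(T, Pow(w, 2))))
Mul(Function('K')(-6, 8), Add(X, Function('r')(Function('W')(3), -10))) = Mul(-27, Add(50, Add(13, Mul(-10, Pow(0, 2))))) = Mul(-27, Add(50, Add(13, Mul(-10, 0)))) = Mul(-27, Add(50, Add(13, 0))) = Mul(-27, Add(50, 13)) = Mul(-27, 63) = -1701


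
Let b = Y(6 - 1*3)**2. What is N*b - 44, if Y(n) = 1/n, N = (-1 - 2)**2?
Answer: -43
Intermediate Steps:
N = 9 (N = (-3)**2 = 9)
b = 1/9 (b = (1/(6 - 1*3))**2 = (1/(6 - 3))**2 = (1/3)**2 = 1/9 ≈ 0.11111)
N*b - 44 = 9*(1/9) - 44 = 1 - 44 = -43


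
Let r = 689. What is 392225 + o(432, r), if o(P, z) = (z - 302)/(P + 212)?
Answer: 252593287/644 ≈ 3.9223e+5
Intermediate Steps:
o(P, z) = (-302 + z)/(212 + P)
392225 + o(432, r) = 392225 + (-302 + 689)/(212 + 432) = 392225 + 387/644 = 252593287/644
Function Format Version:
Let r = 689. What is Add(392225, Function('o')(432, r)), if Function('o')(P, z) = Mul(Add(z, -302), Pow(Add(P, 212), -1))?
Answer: Rational(252593287, 644) ≈ 3.9223e+5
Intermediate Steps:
Function('o')(P, z) = Mul(Pow(Add(212, P), -1), Add(-302, z)) (Function('o')(P, z) = Mul(Add(-302, z), Pow(Add(212, P), -1)) = Mul(Pow(Add(212, P), -1), Add(-302, z)))
Add(392225, Function('o')(432, r)) = Add(392225, Mul(Pow(Add(212, 432), -1), Add(-302, 689))) = Add(392225, Mul(Pow(644, -1), 387)) = Add(392225, Mul(Rational(1, 644), 387)) = Add(392225, Rational(387, 644)) = Rational(252593287, 644)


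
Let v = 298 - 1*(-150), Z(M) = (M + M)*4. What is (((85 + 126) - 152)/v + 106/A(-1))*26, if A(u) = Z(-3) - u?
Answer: -599703/5152 ≈ -116.40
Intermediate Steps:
Z(M) = 8*M (Z(M) = (2*M)*4 = 8*M)
v = 448 (v = 298 + 150 = 448)
A(u) = -24 - u (A(u) = 8*(-3) - u = -24 - u)
(((85 + 126) - 152)/v + 106/A(-1))*26 = (((85 + 126) - 152)/448 + 106/(-24 - 1*(-1)))*26 = ((211 - 152)*(1/448) + 106/(-24 + 1))*26 = (59*(1/448) + 106/(-23))*26 = (59/448 + 106*(-1/23))*26 = (59/448 - 106/23)*26 = -46131/10304*26 = -599703/5152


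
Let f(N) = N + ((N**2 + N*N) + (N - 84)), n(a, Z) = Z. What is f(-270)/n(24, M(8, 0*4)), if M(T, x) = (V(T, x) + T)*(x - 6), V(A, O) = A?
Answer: -6049/4 ≈ -1512.3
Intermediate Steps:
M(T, x) = 2*T*(-6 + x) (M(T, x) = (T + T)*(x - 6) = (2*T)*(-6 + x) = 2*T*(-6 + x))
f(N) = -84 + 2*N + 2*N**2 (f(N) = N + ((N**2 + N**2) + (-84 + N)) = N + (2*N**2 + (-84 + N)) = N + (-84 + N + 2*N**2) = -84 + 2*N + 2*N**2)
f(-270)/n(24, M(8, 0*4)) = (-84 + 2*(-270) + 2*(-270)**2)/((2*8*(-6 + 0*4))) = (-84 - 540 + 2*72900)/((2*8*(-6 + 0))) = (-84 - 540 + 145800)/((2*8*(-6))) = 145176/(-96) = 145176*(-1/96) = -6049/4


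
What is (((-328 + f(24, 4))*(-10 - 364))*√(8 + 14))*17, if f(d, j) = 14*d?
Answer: -50864*√22 ≈ -2.3857e+5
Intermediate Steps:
(((-328 + f(24, 4))*(-10 - 364))*√(8 + 14))*17 = (((-328 + 14*24)*(-10 - 364))*√(8 + 14))*17 = (((-328 + 336)*(-374))*√22)*17 = ((8*(-374))*√22)*17 = -2992*√22*17 = -50864*√22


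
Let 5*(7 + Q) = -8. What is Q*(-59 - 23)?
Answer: 3526/5 ≈ 705.20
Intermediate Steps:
Q = -43/5 (Q = -7 + (⅕)*(-8) = -7 - 8/5 = -43/5 ≈ -8.6000)
Q*(-59 - 23) = -43*(-59 - 23)/5 = -43/5*(-82) = 3526/5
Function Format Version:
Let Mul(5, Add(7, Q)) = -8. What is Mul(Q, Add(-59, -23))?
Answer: Rational(3526, 5) ≈ 705.20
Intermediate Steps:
Q = Rational(-43, 5) (Q = Add(-7, Mul(Rational(1, 5), -8)) = Add(-7, Rational(-8, 5)) = Rational(-43, 5) ≈ -8.6000)
Mul(Q, Add(-59, -23)) = Mul(Rational(-43, 5), Add(-59, -23)) = Mul(Rational(-43, 5), -82) = Rational(3526, 5)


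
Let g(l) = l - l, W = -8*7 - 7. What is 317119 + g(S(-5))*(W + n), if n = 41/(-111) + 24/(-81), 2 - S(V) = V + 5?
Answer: 317119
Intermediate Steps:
W = -63 (W = -56 - 7 = -63)
S(V) = -3 - V (S(V) = 2 - (V + 5) = 2 - (5 + V) = 2 + (-5 - V) = -3 - V)
n = -665/999 (n = 41*(-1/111) + 24*(-1/81) = -41/111 - 8/27 = -665/999 ≈ -0.66567)
g(l) = 0
317119 + g(S(-5))*(W + n) = 317119 + 0*(-63 - 665/999) = 317119 + 0*(-63602/999) = 317119 + 0 = 317119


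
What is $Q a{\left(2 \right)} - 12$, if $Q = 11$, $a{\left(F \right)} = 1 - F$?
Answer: $-23$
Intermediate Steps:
$Q a{\left(2 \right)} - 12 = 11 \left(1 - 2\right) - 12 = 11 \left(-1\right) - 12 = -11 - 12 = -23$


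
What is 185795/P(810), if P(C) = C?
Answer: 37159/162 ≈ 229.38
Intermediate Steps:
185795/P(810) = 185795/810 = 185795*(1/810) = 37159/162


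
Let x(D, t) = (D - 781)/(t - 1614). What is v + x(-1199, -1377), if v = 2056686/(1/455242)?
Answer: 933480978468624/997 ≈ 9.3629e+11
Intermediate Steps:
x(D, t) = (-781 + D)/(-1614 + t)
v = 936289848012 (v = 2056686/(1/455242) = 2056686*455242 = 936289848012)
v + x(-1199, -1377) = 936289848012 + (-781 - 1199)/(-1614 - 1377) = 936289848012 - 1980/(-2991) = 936289848012 - 1/2991*(-1980) = 936289848012 + 660/997 = 933480978468624/997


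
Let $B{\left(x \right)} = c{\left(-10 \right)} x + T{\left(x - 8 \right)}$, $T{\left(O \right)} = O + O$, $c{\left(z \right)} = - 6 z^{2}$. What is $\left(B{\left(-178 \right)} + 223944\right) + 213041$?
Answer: $543413$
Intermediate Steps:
$T{\left(O \right)} = 2 O$
$B{\left(x \right)} = -16 - 598 x$ ($B{\left(x \right)} = - 6 \left(-10\right)^{2} x + 2 \left(x - 8\right) = \left(-6\right) 100 x + 2 \left(x - 8\right) = - 600 x + 2 \left(-8 + x\right) = - 600 x + \left(-16 + 2 x\right) = -16 - 598 x$)
$\left(B{\left(-178 \right)} + 223944\right) + 213041 = \left(\left(-16 - -106444\right) + 223944\right) + 213041 = \left(\left(-16 + 106444\right) + 223944\right) + 213041 = \left(106428 + 223944\right) + 213041 = 330372 + 213041 = 543413$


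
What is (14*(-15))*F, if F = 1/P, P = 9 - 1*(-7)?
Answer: -105/8 ≈ -13.125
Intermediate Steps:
P = 16 (P = 9 + 7 = 16)
F = 1/16 ≈ 0.062500
(14*(-15))*F = (14*(-15))*(1/16) = -210*1/16 = -105/8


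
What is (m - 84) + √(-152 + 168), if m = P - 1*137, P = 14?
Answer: -203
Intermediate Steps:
m = -123 (m = 14 - 1*137 = 14 - 137 = -123)
(m - 84) + √(-152 + 168) = (-123 - 84) + √(-152 + 168) = -207 + √16 = -207 + 4 = -203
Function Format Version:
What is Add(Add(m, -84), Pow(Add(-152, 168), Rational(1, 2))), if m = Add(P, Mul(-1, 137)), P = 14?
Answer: -203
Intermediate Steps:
m = -123 (m = Add(14, Mul(-1, 137)) = Add(14, -137) = -123)
Add(Add(m, -84), Pow(Add(-152, 168), Rational(1, 2))) = Add(Add(-123, -84), Pow(Add(-152, 168), Rational(1, 2))) = Add(-207, Pow(16, Rational(1, 2))) = Add(-207, 4) = -203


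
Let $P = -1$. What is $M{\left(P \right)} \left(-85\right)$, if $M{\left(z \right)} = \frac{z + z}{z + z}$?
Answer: $-85$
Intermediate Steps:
$M{\left(z \right)} = 1$ ($M{\left(z \right)} = \frac{2 z}{2 z} = 2 z \frac{1}{2 z} = 1$)
$M{\left(P \right)} \left(-85\right) = 1 \left(-85\right) = -85$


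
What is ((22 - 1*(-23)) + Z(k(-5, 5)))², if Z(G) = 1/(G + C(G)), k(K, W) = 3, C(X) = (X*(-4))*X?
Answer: 2202256/1089 ≈ 2022.3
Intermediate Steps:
C(X) = -4*X² (C(X) = (-4*X)*X = -4*X²)
Z(G) = 1/(G - 4*G²)
((22 - 1*(-23)) + Z(k(-5, 5)))² = ((22 - 1*(-23)) - 1/(3*(-1 + 4*3)))² = ((22 + 23) - 1*⅓/(-1 + 12))² = (45 - 1*⅓/11)² = (45 - 1*⅓*1/11)² = (45 - 1/33)² = (1484/33)² = 2202256/1089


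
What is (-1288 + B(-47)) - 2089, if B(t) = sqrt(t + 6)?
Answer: -3377 + I*sqrt(41) ≈ -3377.0 + 6.4031*I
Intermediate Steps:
B(t) = sqrt(6 + t)
(-1288 + B(-47)) - 2089 = (-1288 + sqrt(6 - 47)) - 2089 = (-1288 + sqrt(-41)) - 2089 = (-1288 + I*sqrt(41)) - 2089 = -3377 + I*sqrt(41)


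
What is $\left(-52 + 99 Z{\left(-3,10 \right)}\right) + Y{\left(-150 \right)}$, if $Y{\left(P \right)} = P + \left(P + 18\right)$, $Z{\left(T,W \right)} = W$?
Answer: $656$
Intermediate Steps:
$Y{\left(P \right)} = 18 + 2 P$ ($Y{\left(P \right)} = P + \left(18 + P\right) = 18 + 2 P$)
$\left(-52 + 99 Z{\left(-3,10 \right)}\right) + Y{\left(-150 \right)} = \left(-52 + 99 \cdot 10\right) + \left(18 + 2 \left(-150\right)\right) = \left(-52 + 990\right) + \left(18 - 300\right) = 938 - 282 = 656$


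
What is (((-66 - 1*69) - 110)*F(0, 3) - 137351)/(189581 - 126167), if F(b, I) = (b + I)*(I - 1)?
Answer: -138821/63414 ≈ -2.1891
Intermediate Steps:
F(b, I) = (-1 + I)*(I + b) (F(b, I) = (I + b)*(-1 + I) = (-1 + I)*(I + b))
(((-66 - 1*69) - 110)*F(0, 3) - 137351)/(189581 - 126167) = (((-66 - 1*69) - 110)*(3² - 1*3 - 1*0 + 3*0) - 137351)/(189581 - 126167) = (((-66 - 69) - 110)*(9 - 3 + 0 + 0) - 137351)/63414 = ((-135 - 110)*6 - 137351)*(1/63414) = (-245*6 - 137351)*(1/63414) = (-1470 - 137351)*(1/63414) = -138821*1/63414 = -138821/63414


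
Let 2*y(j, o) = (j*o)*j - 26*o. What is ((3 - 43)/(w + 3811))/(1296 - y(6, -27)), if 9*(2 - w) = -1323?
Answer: -1/141669 ≈ -7.0587e-6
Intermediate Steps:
w = 149 (w = 2 - 1/9*(-1323) = 2 + 147 = 149)
y(j, o) = -13*o + o*j**2/2 (y(j, o) = ((j*o)*j - 26*o)/2 = (o*j**2 - 26*o)/2 = (-26*o + o*j**2)/2 = -13*o + o*j**2/2)
((3 - 43)/(w + 3811))/(1296 - y(6, -27)) = ((3 - 43)/(149 + 3811))/(1296 - (-27)*(-26 + 6**2)/2) = (-40/3960)/(1296 - (-27)*(-26 + 36)/2) = (-40*1/3960)/(1296 - (-27)*10/2) = -1/(99*(1296 - 1*(-135))) = -1/(99*(1296 + 135)) = -1/99/1431 = -1/99*1/1431 = -1/141669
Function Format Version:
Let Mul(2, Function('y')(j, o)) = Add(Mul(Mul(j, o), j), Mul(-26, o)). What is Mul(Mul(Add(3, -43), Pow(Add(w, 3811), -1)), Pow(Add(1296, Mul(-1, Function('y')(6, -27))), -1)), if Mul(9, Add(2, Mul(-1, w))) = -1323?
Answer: Rational(-1, 141669) ≈ -7.0587e-6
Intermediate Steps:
w = 149 (w = Add(2, Mul(Rational(-1, 9), -1323)) = Add(2, 147) = 149)
Function('y')(j, o) = Add(Mul(-13, o), Mul(Rational(1, 2), o, Pow(j, 2))) (Function('y')(j, o) = Mul(Rational(1, 2), Add(Mul(Mul(j, o), j), Mul(-26, o))) = Mul(Rational(1, 2), Add(Mul(o, Pow(j, 2)), Mul(-26, o))) = Mul(Rational(1, 2), Add(Mul(-26, o), Mul(o, Pow(j, 2)))) = Add(Mul(-13, o), Mul(Rational(1, 2), o, Pow(j, 2))))
Mul(Mul(Add(3, -43), Pow(Add(w, 3811), -1)), Pow(Add(1296, Mul(-1, Function('y')(6, -27))), -1)) = Mul(Mul(Add(3, -43), Pow(Add(149, 3811), -1)), Pow(Add(1296, Mul(-1, Mul(Rational(1, 2), -27, Add(-26, Pow(6, 2))))), -1)) = Mul(Mul(-40, Pow(3960, -1)), Pow(Add(1296, Mul(-1, Mul(Rational(1, 2), -27, Add(-26, 36)))), -1)) = Mul(Mul(-40, Rational(1, 3960)), Pow(Add(1296, Mul(-1, Mul(Rational(1, 2), -27, 10))), -1)) = Mul(Rational(-1, 99), Pow(Add(1296, Mul(-1, -135)), -1)) = Mul(Rational(-1, 99), Pow(Add(1296, 135), -1)) = Mul(Rational(-1, 99), Pow(1431, -1)) = Mul(Rational(-1, 99), Rational(1, 1431)) = Rational(-1, 141669)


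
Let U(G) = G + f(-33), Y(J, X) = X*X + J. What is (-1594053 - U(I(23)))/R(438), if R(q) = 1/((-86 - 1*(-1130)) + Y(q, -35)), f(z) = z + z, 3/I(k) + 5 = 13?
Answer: -34519390593/8 ≈ -4.3149e+9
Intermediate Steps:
I(k) = 3/8 (I(k) = 3/(-5 + 13) = 3/8)
Y(J, X) = J + X² (Y(J, X) = X² + J = J + X²)
f(z) = 2*z
U(G) = -66 + G (U(G) = G + 2*(-33) = G - 66 = -66 + G)
R(q) = 1/(2269 + q) (R(q) = 1/((-86 - 1*(-1130)) + (q + (-35)²)) = 1/((-86 + 1130) + (q + 1225)) = 1/(1044 + (1225 + q)) = 1/(2269 + q))
(-1594053 - U(I(23)))/R(438) = (-1594053 - (-66 + 3/8))/(1/(2269 + 438)) = (-1594053 - 1*(-525/8))/(1/2707) = (-1594053 + 525/8)/(1/2707) = -12751899/8*2707 = -34519390593/8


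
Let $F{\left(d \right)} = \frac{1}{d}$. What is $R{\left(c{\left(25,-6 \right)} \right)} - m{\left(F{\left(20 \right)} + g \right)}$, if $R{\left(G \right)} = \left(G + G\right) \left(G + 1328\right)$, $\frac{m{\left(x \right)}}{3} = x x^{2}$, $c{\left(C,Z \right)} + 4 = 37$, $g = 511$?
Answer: $- \frac{3202609463583}{8000} \approx -4.0033 \cdot 10^{8}$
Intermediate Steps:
$c{\left(C,Z \right)} = 33$ ($c{\left(C,Z \right)} = -4 + 37 = 33$)
$m{\left(x \right)} = 3 x^{3}$ ($m{\left(x \right)} = 3 x x^{2} = 3 x^{3}$)
$R{\left(G \right)} = 2 G \left(1328 + G\right)$
$R{\left(c{\left(25,-6 \right)} \right)} - m{\left(F{\left(20 \right)} + g \right)} = 2 \cdot 33 \left(1328 + 33\right) - 3 \left(\frac{1}{20} + 511\right)^{3} = 2 \cdot 33 \cdot 1361 - 3 \left(\frac{1}{20} + 511\right)^{3} = 89826 - 3 \left(\frac{10221}{20}\right)^{3} = 89826 - 3 \cdot \frac{1067776023861}{8000} = 89826 - \frac{3203328071583}{8000} = - \frac{3202609463583}{8000}$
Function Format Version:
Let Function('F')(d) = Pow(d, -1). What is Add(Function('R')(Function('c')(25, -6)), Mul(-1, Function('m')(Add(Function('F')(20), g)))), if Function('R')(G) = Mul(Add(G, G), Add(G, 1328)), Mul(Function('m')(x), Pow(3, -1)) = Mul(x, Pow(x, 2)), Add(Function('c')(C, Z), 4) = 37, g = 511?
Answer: Rational(-3202609463583, 8000) ≈ -4.0033e+8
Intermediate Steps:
Function('c')(C, Z) = 33 (Function('c')(C, Z) = Add(-4, 37) = 33)
Function('m')(x) = Mul(3, Pow(x, 3)) (Function('m')(x) = Mul(3, Mul(x, Pow(x, 2))) = Mul(3, Pow(x, 3)))
Function('R')(G) = Mul(2, G, Add(1328, G)) (Function('R')(G) = Mul(Mul(2, G), Add(1328, G)) = Mul(2, G, Add(1328, G)))
Add(Function('R')(Function('c')(25, -6)), Mul(-1, Function('m')(Add(Function('F')(20), g)))) = Add(Mul(2, 33, Add(1328, 33)), Mul(-1, Mul(3, Pow(Add(Pow(20, -1), 511), 3)))) = Add(Mul(2, 33, 1361), Mul(-1, Mul(3, Pow(Add(Rational(1, 20), 511), 3)))) = Add(89826, Mul(-1, Mul(3, Pow(Rational(10221, 20), 3)))) = Add(89826, Mul(-1, Mul(3, Rational(1067776023861, 8000)))) = Add(89826, Mul(-1, Rational(3203328071583, 8000))) = Add(89826, Rational(-3203328071583, 8000)) = Rational(-3202609463583, 8000)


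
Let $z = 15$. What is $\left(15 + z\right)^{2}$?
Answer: $900$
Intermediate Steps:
$\left(15 + z\right)^{2} = \left(15 + 15\right)^{2} = 30^{2} = 900$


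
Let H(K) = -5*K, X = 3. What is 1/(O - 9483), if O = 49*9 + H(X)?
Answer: -1/9057 ≈ -0.00011041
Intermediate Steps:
O = 426 (O = 49*9 - 5*3 = 441 - 15 = 426)
1/(O - 9483) = 1/(426 - 9483) = 1/(-9057) = -1/9057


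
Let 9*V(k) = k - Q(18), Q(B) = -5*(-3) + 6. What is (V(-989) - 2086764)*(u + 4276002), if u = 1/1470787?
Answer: -118120936744396142450/13237083 ≈ -8.9235e+12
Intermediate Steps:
u = 1/1470787 ≈ 6.7991e-7
Q(B) = 21 (Q(B) = 15 + 6 = 21)
V(k) = -7/3 + k/9 (V(k) = (k - 1*21)/9 = (k - 21)/9 = (-21 + k)/9 = -7/3 + k/9)
(V(-989) - 2086764)*(u + 4276002) = ((-7/3 + (⅑)*(-989)) - 2086764)*(1/1470787 + 4276002) = ((-7/3 - 989/9) - 2086764)*(6289088153575/1470787) = (-1010/9 - 2086764)*(6289088153575/1470787) = -18781886/9*6289088153575/1470787 = -118120936744396142450/13237083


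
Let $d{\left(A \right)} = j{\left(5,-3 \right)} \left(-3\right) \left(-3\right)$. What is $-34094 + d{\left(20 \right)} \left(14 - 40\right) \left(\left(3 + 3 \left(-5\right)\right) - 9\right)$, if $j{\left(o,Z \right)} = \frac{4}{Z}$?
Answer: $-40646$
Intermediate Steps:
$d{\left(A \right)} = -12$ ($d{\left(A \right)} = \frac{4}{-3} \left(-3\right) \left(-3\right) = 4 \left(- \frac{1}{3}\right) \left(-3\right) \left(-3\right) = \left(- \frac{4}{3}\right) \left(-3\right) \left(-3\right) = 4 \left(-3\right) = -12$)
$-34094 + d{\left(20 \right)} \left(14 - 40\right) \left(\left(3 + 3 \left(-5\right)\right) - 9\right) = -34094 - 12 \left(14 - 40\right) \left(\left(3 + 3 \left(-5\right)\right) - 9\right) = -34094 - 12 \left(- 26 \left(\left(3 - 15\right) - 9\right)\right) = -34094 - 12 \left(- 26 \left(-12 - 9\right)\right) = -34094 - 12 \left(\left(-26\right) \left(-21\right)\right) = -34094 - 6552 = -40646$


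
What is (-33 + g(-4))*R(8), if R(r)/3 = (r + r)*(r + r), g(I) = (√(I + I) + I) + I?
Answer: -31488 + 1536*I*√2 ≈ -31488.0 + 2172.2*I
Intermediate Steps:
g(I) = 2*I + √2*√I (g(I) = (√(2*I) + I) + I = (√2*√I + I) + I = (I + √2*√I) + I = 2*I + √2*√I)
R(r) = 12*r² (R(r) = 3*((r + r)*(r + r)) = 3*((2*r)*(2*r)) = 3*(4*r²) = 12*r²)
(-33 + g(-4))*R(8) = (-33 + (2*(-4) + √2*√(-4)))*(12*8²) = (-33 + (-8 + √2*(2*I)))*(12*64) = (-33 + (-8 + 2*I*√2))*768 = (-41 + 2*I*√2)*768 = -31488 + 1536*I*√2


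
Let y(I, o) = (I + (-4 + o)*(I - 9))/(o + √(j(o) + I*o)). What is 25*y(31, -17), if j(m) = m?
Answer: 10775/49 + 43100*I*√34/833 ≈ 219.9 + 301.7*I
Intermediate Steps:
y(I, o) = (I + (-9 + I)*(-4 + o))/(o + √(o + I*o)) (y(I, o) = (I + (-4 + o)*(I - 9))/(o + √(o + I*o)) = (I + (-4 + o)*(-9 + I))/(o + √(o + I*o)) = (I + (-9 + I)*(-4 + o))/(o + √(o + I*o)))
25*y(31, -17) = 25*((36 - 9*(-17) - 3*31 + 31*(-17))/(-17 + √(-17*(1 + 31)))) = 25*((36 + 153 - 93 - 527)/(-17 + √(-17*32))) = 25*(-431/(-17 + √(-544))) = 25*(-431/(-17 + 4*I*√34)) = -10775/(-17 + 4*I*√34)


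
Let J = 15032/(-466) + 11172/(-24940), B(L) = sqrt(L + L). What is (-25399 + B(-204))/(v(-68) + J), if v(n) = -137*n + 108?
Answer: -36898524245/13643250091 + 2905510*I*sqrt(102)/13643250091 ≈ -2.7045 + 0.0021508*I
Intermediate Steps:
B(L) = sqrt(2)*sqrt(L) (B(L) = sqrt(2*L) = sqrt(2)*sqrt(L))
v(n) = 108 - 137*n
J = -47513029/1452755 (J = 15032*(-1/466) + 11172*(-1/24940) = -7516/233 - 2793/6235 = -47513029/1452755 ≈ -32.705)
(-25399 + B(-204))/(v(-68) + J) = (-25399 + sqrt(2)*sqrt(-204))/((108 - 137*(-68)) - 47513029/1452755) = (-25399 + sqrt(2)*(2*I*sqrt(51)))/((108 + 9316) - 47513029/1452755) = (-25399 + 2*I*sqrt(102))/(9424 - 47513029/1452755) = (-25399 + 2*I*sqrt(102))/(13643250091/1452755) = (-25399 + 2*I*sqrt(102))*(1452755/13643250091) = -36898524245/13643250091 + 2905510*I*sqrt(102)/13643250091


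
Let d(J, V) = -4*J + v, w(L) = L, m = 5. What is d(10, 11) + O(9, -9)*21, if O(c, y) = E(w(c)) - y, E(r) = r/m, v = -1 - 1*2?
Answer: 919/5 ≈ 183.80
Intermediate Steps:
v = -3 (v = -1 - 2 = -3)
E(r) = r/5
d(J, V) = -3 - 4*J (d(J, V) = -4*J - 3 = -3 - 4*J)
O(c, y) = -y + c/5 (O(c, y) = c/5 - y = -y + c/5)
d(10, 11) + O(9, -9)*21 = (-3 - 4*10) + (-1*(-9) + (1/5)*9)*21 = (-3 - 40) + (9 + 9/5)*21 = -43 + (54/5)*21 = -43 + 1134/5 = 919/5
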